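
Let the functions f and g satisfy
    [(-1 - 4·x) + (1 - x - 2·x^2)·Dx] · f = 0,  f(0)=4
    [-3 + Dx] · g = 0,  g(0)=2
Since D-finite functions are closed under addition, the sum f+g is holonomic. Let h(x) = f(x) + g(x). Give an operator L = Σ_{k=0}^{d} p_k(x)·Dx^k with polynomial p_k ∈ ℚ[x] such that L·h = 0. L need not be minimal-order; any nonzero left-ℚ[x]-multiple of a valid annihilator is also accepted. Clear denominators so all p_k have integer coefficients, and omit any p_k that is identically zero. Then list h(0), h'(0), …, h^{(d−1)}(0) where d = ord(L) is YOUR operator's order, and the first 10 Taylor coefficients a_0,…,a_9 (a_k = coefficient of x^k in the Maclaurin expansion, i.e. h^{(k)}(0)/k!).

f: a_k = 4, 4, 12, 20, 44, 84, 172, 340, 684, 1364, …
g: a_k = 2, 6, 9, 9, 27/4, 81/20, 81/40, 243/280, 729/2240, 243/2240, …
Sum ⇒ L₀ = lclm(L_f,L_g) in ℚ(x)⟨Dx⟩.
L = (-9 - 9·x - 126·x^2 - 72·x^3) + (-3 + 30·x + 51·x^2 - 36·x^3 - 36·x^4)·Dx + (2 - 9·x - 3·x^2 + 20·x^3 + 12·x^4)·Dx^2  (order 2).
h: a_k = 6, 10, 21, 29, 203/4, 1761/20, 6961/40, 95443/280, 1532889/2240, 3055603/2240, …
ICs: h(0) = 6, h′(0) = 10.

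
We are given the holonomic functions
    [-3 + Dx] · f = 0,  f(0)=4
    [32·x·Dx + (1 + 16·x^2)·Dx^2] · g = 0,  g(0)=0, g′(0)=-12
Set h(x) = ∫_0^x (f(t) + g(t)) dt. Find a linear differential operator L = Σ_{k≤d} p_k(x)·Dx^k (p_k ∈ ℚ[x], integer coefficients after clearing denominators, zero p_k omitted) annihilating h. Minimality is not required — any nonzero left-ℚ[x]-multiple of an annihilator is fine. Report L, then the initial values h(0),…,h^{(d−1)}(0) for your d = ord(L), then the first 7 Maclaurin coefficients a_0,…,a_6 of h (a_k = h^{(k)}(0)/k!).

f: a_k = 4, 12, 18, 18, 27/2, 81/10, 81/20, …
g: a_k = 0, -12, 0, 64, 0, -3072/5, 0, …
Weyl lclm of L_f,L_g ⇒ L₀ (ord ≤ 3).
h=∫₀ˣh₀: take L = L₀·Dx.
L = (96 - 288·x - 4608·x^2 - 4608·x^3)·Dx^2 + (-41 + 1248·x^2 - 2304·x^4)·Dx^3 + (3 + 32·x + 96·x^2 + 512·x^3 + 768·x^4)·Dx^4  (order 4).
h: a_k = 0, 4, 0, 6, 41/2, 27/10, -2021/20, …
ICs: h(0) = 0, h′(0) = 4, h′′(0) = 0, h′′′(0) = 36.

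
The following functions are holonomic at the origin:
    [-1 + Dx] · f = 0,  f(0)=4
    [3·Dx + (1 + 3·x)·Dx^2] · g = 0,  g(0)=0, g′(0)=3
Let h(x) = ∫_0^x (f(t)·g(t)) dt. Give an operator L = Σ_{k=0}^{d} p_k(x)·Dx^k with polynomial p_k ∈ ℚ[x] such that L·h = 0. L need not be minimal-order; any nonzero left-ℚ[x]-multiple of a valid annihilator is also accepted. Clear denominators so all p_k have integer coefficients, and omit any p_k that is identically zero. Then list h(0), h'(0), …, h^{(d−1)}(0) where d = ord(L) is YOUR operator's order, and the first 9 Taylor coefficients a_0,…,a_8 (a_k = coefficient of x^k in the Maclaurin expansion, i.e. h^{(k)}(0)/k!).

f: a_k = 4, 4, 2, 2/3, 1/6, 1/30, 1/180, 1/1260, 1/10080, …
g: a_k = 0, 3, -9/2, 9, -81/4, 243/5, -243/2, 2187/7, -6561/8, …
Sym-product of L_f,L_g gives L₀ (≤ ord 2).
h=∫h₀ ⇒ L = L₀·Dx.
L = (-2 + 3·x)·Dx + (1 - 6·x)·Dx^2 + (1 + 3·x)·Dx^3  (order 3).
h: a_k = 0, 0, 6, -2, 6, -52/5, 1289/60, -1307/28, 44561/420, …
ICs: h(0) = 0, h′(0) = 0, h′′(0) = 12.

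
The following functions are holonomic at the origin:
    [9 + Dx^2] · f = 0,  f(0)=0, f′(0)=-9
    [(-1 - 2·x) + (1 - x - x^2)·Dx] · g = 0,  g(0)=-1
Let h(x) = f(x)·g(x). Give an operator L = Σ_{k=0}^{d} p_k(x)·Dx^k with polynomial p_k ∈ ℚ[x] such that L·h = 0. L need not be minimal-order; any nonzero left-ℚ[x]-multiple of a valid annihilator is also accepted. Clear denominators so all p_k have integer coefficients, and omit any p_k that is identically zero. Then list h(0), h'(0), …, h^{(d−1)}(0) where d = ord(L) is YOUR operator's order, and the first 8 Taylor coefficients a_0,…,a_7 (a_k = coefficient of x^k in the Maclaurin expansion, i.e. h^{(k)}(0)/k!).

f: a_k = 0, -9, 0, 27/2, 0, -243/40, 0, 729/560, …
g: a_k = -1, -1, -2, -3, -5, -8, -13, -21, …
Product ⇒ symmetric product L₀, ord ≤ 2.
L = (-7 + 9·x + 9·x^2) + (2 + 4·x)·Dx + (-1 + x + x^2)·Dx^2  (order 2).
h: a_k = 0, 9, 9, 9/2, 27/2, 963/40, 1503/40, 6759/112, …
ICs: h(0) = 0, h′(0) = 9.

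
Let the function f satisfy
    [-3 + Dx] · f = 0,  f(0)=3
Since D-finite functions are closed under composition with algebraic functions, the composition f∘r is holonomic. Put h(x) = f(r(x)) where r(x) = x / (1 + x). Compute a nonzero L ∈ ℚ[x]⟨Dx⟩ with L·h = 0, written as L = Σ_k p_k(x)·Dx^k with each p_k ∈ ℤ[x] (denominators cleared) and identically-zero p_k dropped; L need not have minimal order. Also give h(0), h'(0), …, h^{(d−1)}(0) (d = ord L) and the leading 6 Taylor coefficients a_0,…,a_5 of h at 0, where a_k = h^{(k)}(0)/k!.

f: a_k = 3, 9, 27/2, 27/2, 81/8, 243/40, …
h₀=f(r): pull back L_f along r ⇒ L₀.
L = -3 + (1 + 2·x + x^2)·Dx  (order 1).
h: a_k = 3, 9, 9/2, -9/2, 9/8, 63/40, …
ICs: h(0) = 3.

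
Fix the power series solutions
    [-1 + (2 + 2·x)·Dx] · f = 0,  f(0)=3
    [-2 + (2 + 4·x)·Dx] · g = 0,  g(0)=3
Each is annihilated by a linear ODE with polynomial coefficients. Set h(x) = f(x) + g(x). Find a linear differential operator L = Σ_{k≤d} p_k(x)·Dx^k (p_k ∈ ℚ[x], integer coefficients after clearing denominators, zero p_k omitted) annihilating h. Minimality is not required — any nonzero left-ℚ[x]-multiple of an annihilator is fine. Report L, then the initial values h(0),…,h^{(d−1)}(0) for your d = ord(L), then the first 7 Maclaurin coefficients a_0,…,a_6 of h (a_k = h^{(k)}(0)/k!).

L = -1 + (3 + 4·x)·Dx + (2 + 6·x + 4·x^2)·Dx^2  (order 2).
h: a_k = 6, 9/2, -15/8, 27/16, -255/128, 693/256, -4095/1024, …
ICs: h(0) = 6, h′(0) = 9/2.

f: a_k = 3, 3/2, -3/8, 3/16, -15/128, 21/256, -63/1024, …
g: a_k = 3, 3, -3/2, 3/2, -15/8, 21/8, -63/16, …
L₀ := lclm(L_f,L_g); ord L₀ ≤ 1+1.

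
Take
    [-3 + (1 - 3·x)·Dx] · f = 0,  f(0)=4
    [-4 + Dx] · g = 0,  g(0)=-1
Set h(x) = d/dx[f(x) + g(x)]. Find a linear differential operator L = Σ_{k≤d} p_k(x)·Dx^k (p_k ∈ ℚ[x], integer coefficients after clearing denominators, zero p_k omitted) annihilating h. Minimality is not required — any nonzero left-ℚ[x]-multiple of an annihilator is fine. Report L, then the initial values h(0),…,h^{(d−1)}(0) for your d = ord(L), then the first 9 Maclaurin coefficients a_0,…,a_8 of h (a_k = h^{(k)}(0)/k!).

f: a_k = 4, 12, 36, 108, 324, 972, 2916, 8748, 26244, …
g: a_k = -1, -4, -8, -32/3, -32/3, -128/15, -256/45, -1024/315, -512/315, …
h₀=f+g: left-lcm gives L₀, ord ≤ 2.
Differentiate: ansatz ord ≤ ord L₀ ⇒ L.
L = (60 + 144·x) + (-19 - 48·x + 72·x^2)·Dx + (1 + 3·x - 18·x^2)·Dx^2  (order 2).
h: a_k = 8, 56, 292, 3760/3, 14452/3, 261928/15, 2754596/45, 66130784/315, 223203172/315, …
ICs: h(0) = 8, h′(0) = 56.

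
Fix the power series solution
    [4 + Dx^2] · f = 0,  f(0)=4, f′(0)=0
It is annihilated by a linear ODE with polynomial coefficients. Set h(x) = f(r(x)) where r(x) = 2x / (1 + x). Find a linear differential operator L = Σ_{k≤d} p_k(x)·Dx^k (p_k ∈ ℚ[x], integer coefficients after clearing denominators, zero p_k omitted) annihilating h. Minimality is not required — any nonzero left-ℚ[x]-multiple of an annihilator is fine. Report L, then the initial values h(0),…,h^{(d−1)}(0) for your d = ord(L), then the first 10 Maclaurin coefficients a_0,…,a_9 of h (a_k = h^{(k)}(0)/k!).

f: a_k = 4, 0, -8, 0, 8/3, 0, -16/45, 0, 8/315, 0, …
f∘r: x↦r, Dx↦Dx/r' in L_f ⇒ L₀.
L = 16 + (2 + 6·x + 6·x^2 + 2·x^3)·Dx + (1 + 4·x + 6·x^2 + 4·x^3 + x^4)·Dx^2  (order 2).
h: a_k = 4, 0, -32, 64, -160/3, -128/3, 10976/45, -2624/5, 50272/63, -286976/315, …
ICs: h(0) = 4, h′(0) = 0.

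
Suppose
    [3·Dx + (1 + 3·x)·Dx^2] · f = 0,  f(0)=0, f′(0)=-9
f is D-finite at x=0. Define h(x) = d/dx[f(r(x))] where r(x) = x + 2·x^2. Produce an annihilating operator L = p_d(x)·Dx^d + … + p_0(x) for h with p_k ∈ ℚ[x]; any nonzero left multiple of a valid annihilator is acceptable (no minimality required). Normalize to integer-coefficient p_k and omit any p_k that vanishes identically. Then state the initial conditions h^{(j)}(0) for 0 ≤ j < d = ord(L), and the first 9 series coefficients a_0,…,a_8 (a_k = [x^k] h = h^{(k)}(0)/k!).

L = (-1 + 12·x + 24·x^2) + (1 + 7·x + 18·x^2 + 24·x^3)·Dx  (order 1).
h: a_k = -9, -9, 81, -189, 81, 891, -3159, 4131, 6561, …
ICs: h(0) = -9.

f: a_k = 0, -9, 27/2, -27, 243/4, -729/5, 729/2, -6561/7, 19683/8, …
Substitute x→r, Dx→(1/r')Dx; clear ⇒ L₀.
Differentiate: ansatz ord ≤ ord L₀ ⇒ L.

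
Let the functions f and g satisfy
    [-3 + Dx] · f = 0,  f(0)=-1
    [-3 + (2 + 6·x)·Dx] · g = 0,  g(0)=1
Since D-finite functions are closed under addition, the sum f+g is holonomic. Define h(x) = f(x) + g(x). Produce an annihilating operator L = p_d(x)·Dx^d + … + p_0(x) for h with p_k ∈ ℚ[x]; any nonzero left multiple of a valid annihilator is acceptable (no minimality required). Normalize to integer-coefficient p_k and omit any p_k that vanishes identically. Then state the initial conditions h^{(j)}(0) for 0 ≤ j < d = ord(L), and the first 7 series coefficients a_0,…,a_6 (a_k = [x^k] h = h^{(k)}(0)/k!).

L = (27 + 54·x) + (-15 - 72·x - 108·x^2)·Dx + (2 + 18·x + 36·x^2)·Dx^2  (order 2).
h: a_k = 0, -3/2, -45/8, -45/16, -837/128, 5913/1280, -81729/5120, …
ICs: h(0) = 0, h′(0) = -3/2.

f: a_k = -1, -3, -9/2, -9/2, -27/8, -81/40, -81/80, …
g: a_k = 1, 3/2, -9/8, 27/16, -405/128, 1701/256, -15309/1024, …
h₀=f+g: left-lcm gives L₀, ord ≤ 2.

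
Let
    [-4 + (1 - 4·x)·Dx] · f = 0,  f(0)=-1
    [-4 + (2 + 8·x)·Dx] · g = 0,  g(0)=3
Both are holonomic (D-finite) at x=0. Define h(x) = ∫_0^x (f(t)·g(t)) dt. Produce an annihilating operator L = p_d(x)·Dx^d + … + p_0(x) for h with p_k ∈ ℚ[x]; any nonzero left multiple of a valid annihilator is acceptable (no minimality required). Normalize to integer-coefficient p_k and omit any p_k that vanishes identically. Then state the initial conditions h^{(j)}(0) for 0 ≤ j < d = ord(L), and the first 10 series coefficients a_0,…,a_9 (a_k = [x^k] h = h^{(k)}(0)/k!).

L = (6 + 8·x)·Dx + (-1 + 16·x^2)·Dx^2  (order 2).
h: a_k = 0, -3, -9, -22, -69, -1074/5, -730, -17268/7, -8733, -92294/3, …
ICs: h(0) = 0, h′(0) = -3.

f: a_k = -1, -4, -16, -64, -256, -1024, -4096, -16384, -65536, -262144, …
g: a_k = 3, 6, -6, 12, -30, 84, -252, 792, -2574, 8580, …
Product ⇒ symmetric product L₀, ord ≤ 1.
∫: right-multiply L₀ by Dx.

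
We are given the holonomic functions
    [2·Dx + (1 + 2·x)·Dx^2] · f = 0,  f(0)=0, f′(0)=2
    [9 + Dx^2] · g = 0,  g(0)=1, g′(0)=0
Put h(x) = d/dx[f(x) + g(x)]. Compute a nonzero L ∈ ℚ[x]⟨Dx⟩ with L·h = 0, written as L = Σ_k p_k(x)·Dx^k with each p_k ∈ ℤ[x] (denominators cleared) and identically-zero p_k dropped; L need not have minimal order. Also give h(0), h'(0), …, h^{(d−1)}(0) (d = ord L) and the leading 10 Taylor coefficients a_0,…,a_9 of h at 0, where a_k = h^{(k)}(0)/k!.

L = (594 + 648·x + 648·x^2) + (153 + 630·x + 972·x^2 + 648·x^3)·Dx + (66 + 72·x + 72·x^2)·Dx^2 + (17 + 70·x + 108·x^2 + 72·x^3)·Dx^3  (order 3).
h: a_k = 2, -13, 8, -5/2, 32, -2803/40, 128, -142631/560, 512, -4588249/4480, …
ICs: h(0) = 2, h′(0) = -13, h′′(0) = 16.

f: a_k = 0, 2, -2, 8/3, -4, 32/5, -32/3, 128/7, -32, 512/9, …
g: a_k = 1, 0, -9/2, 0, 27/8, 0, -81/80, 0, 729/4480, 0, …
Weyl lclm of L_f,L_g ⇒ L₀ (ord ≤ 4).
Differentiate: ansatz ord ≤ ord L₀ ⇒ L.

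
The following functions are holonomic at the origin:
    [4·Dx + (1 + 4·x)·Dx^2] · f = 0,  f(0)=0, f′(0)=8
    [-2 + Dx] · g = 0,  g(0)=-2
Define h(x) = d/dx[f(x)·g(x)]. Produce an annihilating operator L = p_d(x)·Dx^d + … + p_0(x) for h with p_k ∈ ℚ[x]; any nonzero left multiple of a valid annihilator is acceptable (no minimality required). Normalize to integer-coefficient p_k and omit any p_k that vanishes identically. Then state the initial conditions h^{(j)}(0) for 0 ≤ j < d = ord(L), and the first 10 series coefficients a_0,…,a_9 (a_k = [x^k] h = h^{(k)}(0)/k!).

f: a_k = 0, 8, -16, 128/3, -128, 2048/5, -4096/3, 32768/7, -16384, 524288/9, …
g: a_k = -2, -4, -4, -8/3, -4/3, -8/15, -8/45, -16/315, -4/315, -8/2835, …
Sym-product of L_f,L_g gives L₀ (≤ ord 2).
h₀' ⇒ L via d/dx closure of L₀.
L = (20 - 32·x + 64·x^2) + (-8 + 16·x - 64·x^2)·Dx + (-1 + 16·x^2)·Dx^2  (order 2).
h: a_k = -16, 0, -160, 512, -6688/3, 27136/3, -1653056/45, 6682624/45, -12576224/21, 6834879488/2835, …
ICs: h(0) = -16, h′(0) = 0.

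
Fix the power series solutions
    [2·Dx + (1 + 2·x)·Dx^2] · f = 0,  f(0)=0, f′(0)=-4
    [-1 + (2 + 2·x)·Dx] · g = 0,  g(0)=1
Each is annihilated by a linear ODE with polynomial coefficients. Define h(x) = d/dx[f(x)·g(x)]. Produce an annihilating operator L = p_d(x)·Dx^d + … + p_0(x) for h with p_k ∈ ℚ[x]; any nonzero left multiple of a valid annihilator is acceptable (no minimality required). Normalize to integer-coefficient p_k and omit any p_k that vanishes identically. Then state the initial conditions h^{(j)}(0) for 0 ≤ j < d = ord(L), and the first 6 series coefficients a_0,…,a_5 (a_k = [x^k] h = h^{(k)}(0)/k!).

f: a_k = 0, -4, 4, -16/3, 8, -64/5, …
g: a_k = 1, 1/2, -1/8, 1/16, -5/128, 7/256, …
L₀ := L_f ⊗_s L_g (sym. prod.), ord ≤ 2.
Derive L from L₀ (diff closure).
L = (-11 - 4·x + 4·x^2) + (-28 - 36·x + 24·x^2 + 32·x^3)·Dx + (-4 - 8·x + 12·x^2 + 32·x^3 + 16·x^4)·Dx^2  (order 2).
h: a_k = -4, 4, -17/2, 55/3, -3709/96, 12801/160, …
ICs: h(0) = -4, h′(0) = 4.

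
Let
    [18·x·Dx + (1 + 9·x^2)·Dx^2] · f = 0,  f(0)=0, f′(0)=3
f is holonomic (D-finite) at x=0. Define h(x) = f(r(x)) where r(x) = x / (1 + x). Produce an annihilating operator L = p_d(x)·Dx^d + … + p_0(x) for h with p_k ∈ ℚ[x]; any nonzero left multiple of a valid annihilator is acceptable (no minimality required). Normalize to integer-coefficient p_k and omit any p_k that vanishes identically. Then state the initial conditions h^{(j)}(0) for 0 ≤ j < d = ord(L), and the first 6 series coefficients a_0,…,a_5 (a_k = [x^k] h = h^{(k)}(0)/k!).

f: a_k = 0, 3, 0, -9, 0, 243/5, …
h₀=f(r): pull back L_f along r ⇒ L₀.
L = (2 + 20·x)·Dx + (1 + 2·x + 10·x^2)·Dx^2  (order 2).
h: a_k = 0, 3, -3, -6, 24, -12/5, …
ICs: h(0) = 0, h′(0) = 3.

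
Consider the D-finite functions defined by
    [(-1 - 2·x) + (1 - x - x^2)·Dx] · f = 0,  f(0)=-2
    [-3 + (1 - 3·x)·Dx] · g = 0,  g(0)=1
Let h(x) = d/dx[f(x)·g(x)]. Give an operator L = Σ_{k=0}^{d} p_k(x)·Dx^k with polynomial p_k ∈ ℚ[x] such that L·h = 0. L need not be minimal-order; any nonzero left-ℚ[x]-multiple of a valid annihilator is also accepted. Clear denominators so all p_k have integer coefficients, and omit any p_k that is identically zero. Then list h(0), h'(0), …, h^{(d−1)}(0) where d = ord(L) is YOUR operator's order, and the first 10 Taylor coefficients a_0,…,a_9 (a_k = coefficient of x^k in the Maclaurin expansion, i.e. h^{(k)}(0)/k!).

f: a_k = -2, -2, -4, -6, -10, -16, -26, -42, -68, -110, …
g: a_k = 1, 3, 9, 27, 81, 243, 729, 2187, 6561, 19683, …
Product ⇒ symmetric product L₀, ord ≤ 1.
h=h₀': d/dx-closure on L₀ ⇒ L.
L = (28 - 66·x - 48·x^2 + 96·x^3 + 108·x^4) + (-4 + 20·x - 15·x^2 - 40·x^3 + 30·x^4 + 27·x^5)·Dx  (order 1).
h: a_k = -8, -56, -270, -1120, -4280, -15564, -54768, -188320, -636570, -2123680, …
ICs: h(0) = -8.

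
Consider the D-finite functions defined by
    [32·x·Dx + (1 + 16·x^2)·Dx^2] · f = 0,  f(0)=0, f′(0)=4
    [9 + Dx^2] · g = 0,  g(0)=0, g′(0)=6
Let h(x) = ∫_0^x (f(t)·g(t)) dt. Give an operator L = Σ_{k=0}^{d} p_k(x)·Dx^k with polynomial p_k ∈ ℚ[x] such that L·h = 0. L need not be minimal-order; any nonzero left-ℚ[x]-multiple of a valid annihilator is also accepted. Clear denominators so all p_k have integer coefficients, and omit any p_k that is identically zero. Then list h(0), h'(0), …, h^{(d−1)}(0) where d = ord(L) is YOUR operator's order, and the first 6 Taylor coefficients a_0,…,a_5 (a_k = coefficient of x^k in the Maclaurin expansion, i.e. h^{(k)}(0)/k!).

L = (16425 + 696384·x^2 + 2778624·x^4 + 11943936·x^6 + 47775744·x^8)·Dx + (23616·x + 543744·x^3 + 3981312·x^5 + 21233664·x^7)·Dx^2 + (2050 + 87168·x^2 + 470016·x^4 + 2654208·x^6 + 10616832·x^8)·Dx^3 + (2624·x + 60416·x^3 + 442368·x^5 + 2359296·x^7)·Dx^4 + (25 + 1088·x^2 + 17920·x^4 + 147456·x^6 + 589824·x^8)·Dx^5  (order 5).
h: a_k = 0, 0, 0, 8, 0, -164/5, …
ICs: h(0) = 0, h′(0) = 0, h′′(0) = 0, h′′′(0) = 48, h′′′′(0) = 0.

f: a_k = 0, 4, 0, -64/3, 0, 1024/5, …
g: a_k = 0, 6, 0, -9, 0, 81/20, …
f·g: L₀ = L_f ⊗_s L_g, ord ≤ 2·2.
∫: right-multiply L₀ by Dx.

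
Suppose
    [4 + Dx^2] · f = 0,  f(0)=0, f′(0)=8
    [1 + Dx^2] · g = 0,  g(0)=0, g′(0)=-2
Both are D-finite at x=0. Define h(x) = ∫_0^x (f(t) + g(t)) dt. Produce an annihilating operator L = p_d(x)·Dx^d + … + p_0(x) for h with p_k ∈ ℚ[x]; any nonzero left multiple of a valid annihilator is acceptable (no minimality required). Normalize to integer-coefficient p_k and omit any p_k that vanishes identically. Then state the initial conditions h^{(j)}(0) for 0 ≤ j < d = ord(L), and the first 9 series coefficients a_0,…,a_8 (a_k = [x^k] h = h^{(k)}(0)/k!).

L = 4·Dx + 5·Dx^3 + Dx^5  (order 5).
h: a_k = 0, 0, 3, 0, -5/4, 0, 7/40, 0, -17/1344, …
ICs: h(0) = 0, h′(0) = 0, h′′(0) = 6, h′′′(0) = 0, h′′′′(0) = -30.

f: a_k = 0, 8, 0, -16/3, 0, 16/15, 0, -32/315, 0, …
g: a_k = 0, -2, 0, 1/3, 0, -1/60, 0, 1/2520, 0, …
L₀ := lclm(L_f,L_g); ord L₀ ≤ 2+2.
h=∫h₀ ⇒ L = L₀·Dx.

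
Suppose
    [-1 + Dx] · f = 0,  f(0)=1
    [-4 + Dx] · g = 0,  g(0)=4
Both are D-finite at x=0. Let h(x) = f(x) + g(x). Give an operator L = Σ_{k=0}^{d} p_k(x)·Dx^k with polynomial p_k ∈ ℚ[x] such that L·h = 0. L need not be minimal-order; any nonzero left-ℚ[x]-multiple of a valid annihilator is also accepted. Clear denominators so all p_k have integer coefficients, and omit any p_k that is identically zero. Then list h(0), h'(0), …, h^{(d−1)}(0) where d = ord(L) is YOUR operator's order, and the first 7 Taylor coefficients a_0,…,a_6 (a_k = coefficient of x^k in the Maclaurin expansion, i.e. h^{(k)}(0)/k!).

L = 4 - 5·Dx + Dx^2  (order 2).
h: a_k = 5, 17, 65/2, 257/6, 1025/24, 4097/120, 3277/144, …
ICs: h(0) = 5, h′(0) = 17.

f: a_k = 1, 1, 1/2, 1/6, 1/24, 1/120, 1/720, …
g: a_k = 4, 16, 32, 128/3, 128/3, 512/15, 1024/45, …
h₀=f+g: left-lcm gives L₀, ord ≤ 2.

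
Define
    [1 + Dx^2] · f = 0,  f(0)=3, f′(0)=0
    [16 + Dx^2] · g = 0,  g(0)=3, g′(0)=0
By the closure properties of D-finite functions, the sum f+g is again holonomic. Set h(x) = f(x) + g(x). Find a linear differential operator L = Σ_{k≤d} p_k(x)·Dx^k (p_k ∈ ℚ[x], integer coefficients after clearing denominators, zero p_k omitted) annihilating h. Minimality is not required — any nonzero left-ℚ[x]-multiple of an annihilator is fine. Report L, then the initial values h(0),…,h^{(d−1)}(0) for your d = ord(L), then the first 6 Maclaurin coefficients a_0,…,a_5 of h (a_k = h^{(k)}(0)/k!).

f: a_k = 3, 0, -3/2, 0, 1/8, 0, …
g: a_k = 3, 0, -24, 0, 32, 0, …
Sum ⇒ L₀ = lclm(L_f,L_g) in ℚ(x)⟨Dx⟩.
L = 16 + 17·Dx^2 + Dx^4  (order 4).
h: a_k = 6, 0, -51/2, 0, 257/8, 0, …
ICs: h(0) = 6, h′(0) = 0, h′′(0) = -51, h′′′(0) = 0.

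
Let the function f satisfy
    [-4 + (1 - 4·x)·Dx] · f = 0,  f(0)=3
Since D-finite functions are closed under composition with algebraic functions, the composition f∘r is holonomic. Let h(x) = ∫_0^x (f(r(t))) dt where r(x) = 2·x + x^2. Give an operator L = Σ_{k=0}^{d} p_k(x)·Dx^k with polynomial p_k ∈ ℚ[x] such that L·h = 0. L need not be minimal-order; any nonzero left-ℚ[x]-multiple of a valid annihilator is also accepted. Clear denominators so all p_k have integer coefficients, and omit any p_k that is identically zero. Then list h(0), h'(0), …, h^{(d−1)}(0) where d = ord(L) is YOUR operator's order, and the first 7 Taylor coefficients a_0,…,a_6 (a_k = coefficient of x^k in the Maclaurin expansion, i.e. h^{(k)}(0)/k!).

L = (8 + 8·x)·Dx + (-1 + 8·x + 4·x^2)·Dx^2  (order 2).
h: a_k = 0, 3, 12, 68, 432, 2928, 20672, …
ICs: h(0) = 0, h′(0) = 3.

f: a_k = 3, 12, 48, 192, 768, 3072, 12288, …
L₀ from L_f via x↦r, Dx↦r'^{-1}Dx.
h=∫h₀ ⇒ L = L₀·Dx.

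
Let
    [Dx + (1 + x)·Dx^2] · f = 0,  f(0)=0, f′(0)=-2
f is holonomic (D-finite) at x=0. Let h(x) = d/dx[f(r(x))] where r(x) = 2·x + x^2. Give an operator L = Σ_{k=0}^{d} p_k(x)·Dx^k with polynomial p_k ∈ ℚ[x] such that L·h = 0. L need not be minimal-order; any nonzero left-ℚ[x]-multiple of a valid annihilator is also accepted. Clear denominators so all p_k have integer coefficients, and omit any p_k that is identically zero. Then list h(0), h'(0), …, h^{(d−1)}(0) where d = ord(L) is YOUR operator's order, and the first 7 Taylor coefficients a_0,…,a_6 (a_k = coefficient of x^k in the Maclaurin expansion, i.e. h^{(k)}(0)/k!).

f: a_k = 0, -2, 1, -2/3, 1/2, -2/5, 1/3, …
f∘r: x↦r, Dx↦Dx/r' in L_f ⇒ L₀.
Differentiate: ansatz ord ≤ ord L₀ ⇒ L.
L = 1 + (1 + x)·Dx  (order 1).
h: a_k = -4, 4, -4, 4, -4, 4, -4, …
ICs: h(0) = -4.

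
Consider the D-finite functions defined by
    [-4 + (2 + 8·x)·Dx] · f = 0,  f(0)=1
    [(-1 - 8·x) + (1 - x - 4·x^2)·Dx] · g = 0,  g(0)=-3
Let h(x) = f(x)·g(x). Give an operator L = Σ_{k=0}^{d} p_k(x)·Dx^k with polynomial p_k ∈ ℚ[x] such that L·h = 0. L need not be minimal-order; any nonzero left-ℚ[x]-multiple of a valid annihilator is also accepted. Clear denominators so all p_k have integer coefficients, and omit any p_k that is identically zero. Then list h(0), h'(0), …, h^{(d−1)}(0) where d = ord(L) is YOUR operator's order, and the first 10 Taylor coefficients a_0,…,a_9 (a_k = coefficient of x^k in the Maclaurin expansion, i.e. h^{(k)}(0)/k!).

f: a_k = 1, 2, -2, 4, -10, 28, -84, 264, -858, 2860, …
g: a_k = -3, -3, -15, -27, -87, -195, -543, -1323, -3495, -8787, …
h₀=f·g: eliminate ⇒ L₀, order ≤ 1·1.
L = (3 + 10·x + 24·x^2) + (-1 - 3·x + 8·x^2 + 16·x^3)·Dx  (order 1).
h: a_k = -3, -9, -15, -63, -93, -429, -549, -3057, -2679, -23487, …
ICs: h(0) = -3.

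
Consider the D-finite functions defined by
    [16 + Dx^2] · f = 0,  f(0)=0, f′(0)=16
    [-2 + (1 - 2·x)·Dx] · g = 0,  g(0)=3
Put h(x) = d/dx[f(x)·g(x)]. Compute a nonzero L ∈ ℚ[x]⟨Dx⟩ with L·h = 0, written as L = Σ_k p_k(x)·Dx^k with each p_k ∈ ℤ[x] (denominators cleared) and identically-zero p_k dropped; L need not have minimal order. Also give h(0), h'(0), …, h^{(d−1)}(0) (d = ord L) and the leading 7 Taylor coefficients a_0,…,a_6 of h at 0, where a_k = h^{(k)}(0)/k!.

L = (8 - 64·x + 64·x^2) + (-4 + 8·x)·Dx + (1 - 4·x + 4·x^2)·Dx^2  (order 2).
h: a_k = 48, 192, 192, 512, 1792, 21504/5, 146432/15, …
ICs: h(0) = 48, h′(0) = 192.

f: a_k = 0, 16, 0, -128/3, 0, 512/15, 0, …
g: a_k = 3, 6, 12, 24, 48, 96, 192, …
f·g: L₀ = L_f ⊗_s L_g, ord ≤ 2·1.
h₀' ⇒ L via d/dx closure of L₀.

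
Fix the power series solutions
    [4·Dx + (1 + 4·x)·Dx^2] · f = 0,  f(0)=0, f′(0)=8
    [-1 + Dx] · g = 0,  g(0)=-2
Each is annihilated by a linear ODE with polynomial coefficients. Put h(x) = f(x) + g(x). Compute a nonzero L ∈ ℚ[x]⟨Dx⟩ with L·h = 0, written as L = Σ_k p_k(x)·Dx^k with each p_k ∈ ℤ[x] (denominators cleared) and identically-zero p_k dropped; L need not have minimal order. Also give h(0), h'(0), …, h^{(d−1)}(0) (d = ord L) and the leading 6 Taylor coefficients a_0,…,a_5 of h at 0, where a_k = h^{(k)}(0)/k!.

L = (-36 - 16·x)·Dx + (31 - 8·x - 16·x^2)·Dx^2 + (5 + 24·x + 16·x^2)·Dx^3  (order 3).
h: a_k = -2, 6, -17, 127/3, -1537/12, 4915/12, …
ICs: h(0) = -2, h′(0) = 6, h′′(0) = -34.

f: a_k = 0, 8, -16, 128/3, -128, 2048/5, …
g: a_k = -2, -2, -1, -1/3, -1/12, -1/60, …
f+g: L₀ = lclm(L_f,L_g), ord ≤ 2+1.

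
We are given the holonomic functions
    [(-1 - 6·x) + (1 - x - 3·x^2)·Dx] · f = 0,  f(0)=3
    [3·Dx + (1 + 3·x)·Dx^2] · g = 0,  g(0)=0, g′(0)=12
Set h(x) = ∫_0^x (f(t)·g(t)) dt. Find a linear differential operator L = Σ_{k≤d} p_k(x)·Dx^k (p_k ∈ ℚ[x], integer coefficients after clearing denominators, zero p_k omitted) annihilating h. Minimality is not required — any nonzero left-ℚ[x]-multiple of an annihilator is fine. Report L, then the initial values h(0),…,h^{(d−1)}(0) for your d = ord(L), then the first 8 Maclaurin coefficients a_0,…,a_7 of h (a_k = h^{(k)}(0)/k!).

f: a_k = 3, 3, 12, 21, 57, 120, 291, 651, …
g: a_k = 0, 12, -18, 36, -81, 972/5, -486, 8748/7, …
Sym-product of L_f,L_g gives L₀ (≤ ord 2).
h=∫h₀ ⇒ L = L₀·Dx.
L = (9 + 36·x)·Dx + (-1 + 21·x + 45·x^2)·Dx^2 + (-1 - 2·x + 6·x^2 + 9·x^3)·Dx^3  (order 3).
h: a_k = 0, 0, 18, -6, 99/2, -99/5, 1797/10, -3384/35, …
ICs: h(0) = 0, h′(0) = 0, h′′(0) = 36.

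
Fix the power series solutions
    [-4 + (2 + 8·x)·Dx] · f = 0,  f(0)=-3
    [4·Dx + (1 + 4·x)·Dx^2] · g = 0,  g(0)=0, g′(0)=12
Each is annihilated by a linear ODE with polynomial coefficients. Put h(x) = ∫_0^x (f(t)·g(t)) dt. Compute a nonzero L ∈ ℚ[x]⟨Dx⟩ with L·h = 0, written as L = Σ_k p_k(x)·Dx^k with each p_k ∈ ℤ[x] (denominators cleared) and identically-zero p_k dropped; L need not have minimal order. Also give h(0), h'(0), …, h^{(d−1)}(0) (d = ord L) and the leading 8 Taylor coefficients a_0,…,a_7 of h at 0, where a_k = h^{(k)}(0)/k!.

f: a_k = -3, -6, 6, -12, 30, -84, 252, -792, …
g: a_k = 0, 12, -24, 64, -192, 3072/5, -2048, 49152/7, …
Sym-product of L_f,L_g gives L₀ (≤ ord 2).
h=∫₀ˣh₀: take L = L₀·Dx.
L = 4·Dx + (1 + 8·x + 16·x^2)·Dx^3  (order 3).
h: a_k = 0, 0, -18, 0, 6, -96/5, 284/5, -5952/35, …
ICs: h(0) = 0, h′(0) = 0, h′′(0) = -36.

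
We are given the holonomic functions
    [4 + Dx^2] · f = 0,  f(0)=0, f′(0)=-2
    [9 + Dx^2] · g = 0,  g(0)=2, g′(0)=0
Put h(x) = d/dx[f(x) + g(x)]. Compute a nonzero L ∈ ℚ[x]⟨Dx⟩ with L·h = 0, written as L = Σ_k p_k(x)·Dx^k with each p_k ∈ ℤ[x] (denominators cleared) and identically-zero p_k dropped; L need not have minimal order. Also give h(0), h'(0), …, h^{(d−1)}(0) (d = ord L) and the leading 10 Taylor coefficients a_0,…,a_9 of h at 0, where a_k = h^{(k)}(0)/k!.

L = 36 + 13·Dx^2 + Dx^4  (order 4).
h: a_k = -2, -18, 4, 27, -4/3, -243/20, 8/45, 729/280, -4/315, -729/2240, …
ICs: h(0) = -2, h′(0) = -18, h′′(0) = 8, h′′′(0) = 162.

f: a_k = 0, -2, 0, 4/3, 0, -4/15, 0, 8/315, 0, -4/2835, …
g: a_k = 2, 0, -9, 0, 27/4, 0, -81/40, 0, 729/2240, 0, …
L₀ := lclm(L_f,L_g); ord L₀ ≤ 2+2.
Derive L from L₀ (diff closure).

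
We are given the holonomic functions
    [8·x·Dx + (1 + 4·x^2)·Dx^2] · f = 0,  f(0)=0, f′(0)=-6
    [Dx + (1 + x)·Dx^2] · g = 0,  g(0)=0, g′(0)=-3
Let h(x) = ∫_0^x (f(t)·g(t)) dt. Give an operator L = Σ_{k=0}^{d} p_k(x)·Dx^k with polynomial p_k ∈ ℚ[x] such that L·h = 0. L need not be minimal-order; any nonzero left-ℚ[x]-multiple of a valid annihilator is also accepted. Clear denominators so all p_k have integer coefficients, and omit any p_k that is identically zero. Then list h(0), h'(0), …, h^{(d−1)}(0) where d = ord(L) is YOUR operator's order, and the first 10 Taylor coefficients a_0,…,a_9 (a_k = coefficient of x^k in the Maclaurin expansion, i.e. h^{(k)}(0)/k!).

f: a_k = 0, -6, 0, 8, 0, -96/5, 0, 384/7, 0, -512/3, …
g: a_k = 0, -3, 3/2, -1, 3/4, -3/5, 1/2, -3/7, 3/8, -1/3, …
Sym-product of L_f,L_g gives L₀ (≤ ord 4).
∫: right-multiply L₀ by Dx.
L = (288 + 560·x + 3584·x^2 + 8640·x^3 + 7680·x^4 + 3328·x^5 + 1024·x^7)·Dx^2 + (258 + 1840·x + 6992·x^2 + 19264·x^3 + 29440·x^4 + 23808·x^5 + 8960·x^6 + 3072·x^7 + 3584·x^8)·Dx^3 + (36 + 628·x + 2496·x^2 + 6192·x^3 + 12288·x^4 + 15936·x^5 + 12288·x^6 + 5376·x^7 + 3072·x^8 + 2048·x^9)·Dx^4 + (17 + 66·x + 241·x^2 + 608·x^3 + 1152·x^4 + 1728·x^5 + 2016·x^6 + 1536·x^7 + 768·x^8 + 512·x^9 + 256·x^10)·Dx^5  (order 5).
h: a_k = 0, 0, 0, 6, -9/4, -18/5, 5/4, 38/5, -129/40, -82/5, …
ICs: h(0) = 0, h′(0) = 0, h′′(0) = 0, h′′′(0) = 36, h′′′′(0) = -54.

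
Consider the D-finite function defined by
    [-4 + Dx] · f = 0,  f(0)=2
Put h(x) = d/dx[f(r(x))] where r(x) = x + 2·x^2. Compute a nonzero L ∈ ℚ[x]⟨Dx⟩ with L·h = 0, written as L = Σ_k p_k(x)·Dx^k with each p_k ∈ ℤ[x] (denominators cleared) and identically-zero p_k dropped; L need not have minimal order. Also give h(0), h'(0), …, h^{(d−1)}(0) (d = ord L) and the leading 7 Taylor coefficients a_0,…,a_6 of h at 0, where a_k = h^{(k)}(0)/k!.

L = (8 + 32·x + 64·x^2) + (-1 - 4·x)·Dx  (order 1).
h: a_k = 8, 64, 256, 2560/3, 6656/3, 77824/15, 475136/45, …
ICs: h(0) = 8.

f: a_k = 2, 8, 16, 64/3, 64/3, 256/15, 512/45, …
L₀ from L_f via x↦r, Dx↦r'^{-1}Dx.
h=h₀': d/dx-closure on L₀ ⇒ L.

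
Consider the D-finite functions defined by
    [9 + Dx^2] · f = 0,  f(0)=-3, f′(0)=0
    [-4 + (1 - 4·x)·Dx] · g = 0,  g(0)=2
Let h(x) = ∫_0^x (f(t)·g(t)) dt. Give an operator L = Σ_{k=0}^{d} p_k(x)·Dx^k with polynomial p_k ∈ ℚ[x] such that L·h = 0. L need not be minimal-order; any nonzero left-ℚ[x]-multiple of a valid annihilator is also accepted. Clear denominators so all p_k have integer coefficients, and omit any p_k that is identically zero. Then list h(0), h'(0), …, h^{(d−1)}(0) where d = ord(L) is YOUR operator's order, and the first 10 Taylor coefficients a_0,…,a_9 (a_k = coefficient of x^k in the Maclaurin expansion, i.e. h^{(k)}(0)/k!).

L = (-9 + 36·x)·Dx + 8·Dx^2 + (-1 + 4·x)·Dx^3  (order 3).
h: a_k = 0, -6, -12, -23, -69, -4497/20, -1499/2, -719277/280, -719277/80, -214824793/6720, …
ICs: h(0) = 0, h′(0) = -6, h′′(0) = -24.

f: a_k = -3, 0, 27/2, 0, -81/8, 0, 243/80, 0, -2187/4480, 0, …
g: a_k = 2, 8, 32, 128, 512, 2048, 8192, 32768, 131072, 524288, …
L₀ := L_f ⊗_s L_g (sym. prod.), ord ≤ 2.
h=∫h₀ ⇒ L = L₀·Dx.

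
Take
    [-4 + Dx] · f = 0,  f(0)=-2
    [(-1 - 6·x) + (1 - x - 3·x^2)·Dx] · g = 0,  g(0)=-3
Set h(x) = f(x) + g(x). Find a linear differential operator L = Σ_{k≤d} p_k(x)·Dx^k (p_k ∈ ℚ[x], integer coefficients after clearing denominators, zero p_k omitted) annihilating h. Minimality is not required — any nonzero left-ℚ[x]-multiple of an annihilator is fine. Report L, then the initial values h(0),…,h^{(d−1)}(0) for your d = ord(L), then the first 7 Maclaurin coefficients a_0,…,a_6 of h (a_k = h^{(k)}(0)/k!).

L = (16 - 8·x + 360·x^2 + 288·x^3) + (8 - 50·x - 134·x^2 + 96·x^3 + 144·x^4)·Dx + (-3 + 13·x + 11·x^2 - 42·x^3 - 36·x^4)·Dx^2  (order 2).
h: a_k = -5, -11, -28, -127/3, -235/3, -2056/15, -13607/45, …
ICs: h(0) = -5, h′(0) = -11.

f: a_k = -2, -8, -16, -64/3, -64/3, -256/15, -512/45, …
g: a_k = -3, -3, -12, -21, -57, -120, -291, …
Sum ⇒ L₀ = lclm(L_f,L_g) in ℚ(x)⟨Dx⟩.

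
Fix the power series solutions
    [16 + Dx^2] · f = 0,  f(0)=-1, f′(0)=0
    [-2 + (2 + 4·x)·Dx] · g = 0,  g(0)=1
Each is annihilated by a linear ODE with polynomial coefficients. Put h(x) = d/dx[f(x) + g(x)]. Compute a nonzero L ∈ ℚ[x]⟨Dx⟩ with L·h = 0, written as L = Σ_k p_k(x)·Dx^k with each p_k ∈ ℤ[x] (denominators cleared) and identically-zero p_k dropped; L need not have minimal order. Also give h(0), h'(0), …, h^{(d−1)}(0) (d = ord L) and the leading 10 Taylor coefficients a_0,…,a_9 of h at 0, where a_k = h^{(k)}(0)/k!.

f: a_k = -1, 0, 8, 0, -32/3, 0, 256/45, 0, -512/315, 0, …
g: a_k = 1, 1, -1/2, 1/2, -5/8, 7/8, -21/16, 33/16, -429/128, 715/128, …
Weyl lclm of L_f,L_g ⇒ L₀ (ord ≤ 3).
h=h₀': d/dx-closure on L₀ ⇒ L.
L = (-496 - 1024·x - 1024·x^2) + (-304 - 1632·x - 3072·x^2 - 2048·x^3)·Dx + (-31 - 64·x - 64·x^2)·Dx^2 + (-19 - 102·x - 192·x^2 - 128·x^3)·Dx^3  (order 3).
h: a_k = 1, 15, 3/2, -271/6, 35/8, 3151/120, 231/16, -200671/5040, 6435/128, -33410849/362880, …
ICs: h(0) = 1, h′(0) = 15, h′′(0) = 3.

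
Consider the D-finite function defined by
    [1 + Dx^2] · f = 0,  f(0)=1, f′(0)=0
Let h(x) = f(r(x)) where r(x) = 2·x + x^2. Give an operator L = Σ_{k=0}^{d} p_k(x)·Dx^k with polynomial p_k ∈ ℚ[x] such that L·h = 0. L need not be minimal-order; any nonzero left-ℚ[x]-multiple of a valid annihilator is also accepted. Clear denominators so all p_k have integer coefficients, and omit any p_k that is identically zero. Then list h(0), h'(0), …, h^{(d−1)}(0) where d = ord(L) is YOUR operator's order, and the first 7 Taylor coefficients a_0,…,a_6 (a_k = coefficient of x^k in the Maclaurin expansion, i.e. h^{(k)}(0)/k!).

f: a_k = 1, 0, -1/2, 0, 1/24, 0, -1/720, …
Change of var in L_f (x↦r) gives L₀.
L = (4 + 12·x + 12·x^2 + 4·x^3) - Dx + (1 + x)·Dx^2  (order 2).
h: a_k = 1, 0, -2, -2, 1/6, 4/3, 41/45, …
ICs: h(0) = 1, h′(0) = 0.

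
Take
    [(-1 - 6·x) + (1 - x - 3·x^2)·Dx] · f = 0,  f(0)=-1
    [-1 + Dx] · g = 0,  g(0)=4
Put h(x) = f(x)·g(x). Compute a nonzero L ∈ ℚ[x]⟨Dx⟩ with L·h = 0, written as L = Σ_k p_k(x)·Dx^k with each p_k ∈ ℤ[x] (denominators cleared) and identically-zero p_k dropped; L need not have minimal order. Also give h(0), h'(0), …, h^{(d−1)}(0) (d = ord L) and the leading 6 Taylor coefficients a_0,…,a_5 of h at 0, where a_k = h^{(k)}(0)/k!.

f: a_k = -1, -1, -4, -7, -19, -40, …
g: a_k = 4, 4, 2, 2/3, 1/6, 1/30, …
h₀=f·g: eliminate ⇒ L₀, order ≤ 1·1.
L = (2 + 5·x - 3·x^2) + (-1 + x + 3·x^2)·Dx  (order 1).
h: a_k = -4, -8, -22, -140/3, -677/6, -3793/15, …
ICs: h(0) = -4.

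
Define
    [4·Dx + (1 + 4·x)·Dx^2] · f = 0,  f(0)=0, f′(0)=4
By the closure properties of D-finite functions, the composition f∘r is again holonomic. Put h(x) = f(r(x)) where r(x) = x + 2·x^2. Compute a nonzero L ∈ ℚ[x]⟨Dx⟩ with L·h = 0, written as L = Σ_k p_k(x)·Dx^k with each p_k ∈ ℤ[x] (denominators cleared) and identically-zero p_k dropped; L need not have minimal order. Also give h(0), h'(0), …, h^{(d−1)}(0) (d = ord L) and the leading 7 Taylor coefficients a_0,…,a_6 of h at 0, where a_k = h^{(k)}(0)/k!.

f: a_k = 0, 4, -8, 64/3, -64, 1024/5, -2048/3, …
Change of var in L_f (x↦r) gives L₀.
L = (16·x + 32·x^2)·Dx + (1 + 8·x + 24·x^2 + 32·x^3)·Dx^2  (order 2).
h: a_k = 0, 4, 0, -32/3, 32, -256/5, 0, …
ICs: h(0) = 0, h′(0) = 4.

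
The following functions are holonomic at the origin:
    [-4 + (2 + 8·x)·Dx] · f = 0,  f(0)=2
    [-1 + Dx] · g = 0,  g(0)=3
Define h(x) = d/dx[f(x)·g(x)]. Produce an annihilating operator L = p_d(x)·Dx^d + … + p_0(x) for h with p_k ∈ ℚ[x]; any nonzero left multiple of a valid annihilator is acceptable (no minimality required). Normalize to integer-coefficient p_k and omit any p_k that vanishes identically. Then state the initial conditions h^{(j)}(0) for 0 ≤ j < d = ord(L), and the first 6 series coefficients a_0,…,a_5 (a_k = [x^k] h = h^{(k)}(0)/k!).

f: a_k = 2, 4, -4, 8, -20, 56, …
g: a_k = 3, 3, 3/2, 1/2, 1/8, 1/40, …
Sym-product of L_f,L_g gives L₀ (≤ ord 1).
Derive L from L₀ (diff closure).
L = (1 + 24·x + 16·x^2) + (-3 - 16·x - 16·x^2)·Dx  (order 1).
h: a_k = 18, 6, 57, -159, 2371/4, -43487/20, …
ICs: h(0) = 18.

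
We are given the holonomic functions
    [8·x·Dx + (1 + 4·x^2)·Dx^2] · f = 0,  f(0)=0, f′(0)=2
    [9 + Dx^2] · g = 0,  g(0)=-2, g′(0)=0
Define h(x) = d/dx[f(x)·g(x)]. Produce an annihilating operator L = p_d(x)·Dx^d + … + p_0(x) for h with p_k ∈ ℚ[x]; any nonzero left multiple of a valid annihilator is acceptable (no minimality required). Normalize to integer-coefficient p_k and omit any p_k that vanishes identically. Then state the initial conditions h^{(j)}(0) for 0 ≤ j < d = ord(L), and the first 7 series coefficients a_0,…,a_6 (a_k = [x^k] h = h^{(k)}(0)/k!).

L = (134325 + 1685016·x^2 + 9665136·x^4 + 17604864·x^6 + 22954752·x^8 + 28366848·x^10 + 26873856·x^12) + (77328·x + 1187136·x^3 + 5460480·x^5 + 10782720·x^7 + 14929920·x^9 + 11943936·x^11)·Dx + (17850 + 242160·x^2 + 1468896·x^4 + 3414528·x^6 + 5764608·x^8 + 7630848·x^10 + 5971968·x^12)·Dx^2 + (8592·x + 131904·x^3 + 606720·x^5 + 1198080·x^7 + 1658880·x^9 + 1327104·x^11)·Dx^3 + (325 + 6104·x^2 + 43888·x^4 + 162048·x^6 + 357120·x^8 + 497664·x^10 + 331776·x^12)·Dx^4  (order 4).
h: a_k = -4, 0, 70, 0, -503/2, 0, 16271/20, …
ICs: h(0) = -4, h′(0) = 0, h′′(0) = 140, h′′′(0) = 0.

f: a_k = 0, 2, 0, -8/3, 0, 32/5, 0, …
g: a_k = -2, 0, 9, 0, -27/4, 0, 81/40, …
Sym-product of L_f,L_g gives L₀ (≤ ord 4).
h=h₀': d/dx-closure on L₀ ⇒ L.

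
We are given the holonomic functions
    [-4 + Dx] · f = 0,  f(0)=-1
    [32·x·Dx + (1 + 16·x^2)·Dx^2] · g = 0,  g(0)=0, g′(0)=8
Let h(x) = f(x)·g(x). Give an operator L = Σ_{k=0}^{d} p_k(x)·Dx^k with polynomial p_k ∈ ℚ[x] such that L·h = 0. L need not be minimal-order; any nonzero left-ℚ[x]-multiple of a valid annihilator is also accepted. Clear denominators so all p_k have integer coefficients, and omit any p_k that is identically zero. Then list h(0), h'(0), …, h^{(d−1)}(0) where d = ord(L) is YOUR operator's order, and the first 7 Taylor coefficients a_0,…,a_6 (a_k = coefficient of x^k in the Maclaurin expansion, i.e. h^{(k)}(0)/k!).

f: a_k = -1, -4, -8, -32/3, -32/3, -128/15, -256/45, …
g: a_k = 0, 8, 0, -128/3, 0, 2048/5, 0, …
h₀=f·g: eliminate ⇒ L₀, order ≤ 1·2.
L = (16 - 128·x + 256·x^2) + (-8 + 32·x - 128·x^2)·Dx + (1 + 16·x^2)·Dx^2  (order 2).
h: a_k = 0, -8, -32, -64/3, 256/3, -768/5, -11264/9, …
ICs: h(0) = 0, h′(0) = -8.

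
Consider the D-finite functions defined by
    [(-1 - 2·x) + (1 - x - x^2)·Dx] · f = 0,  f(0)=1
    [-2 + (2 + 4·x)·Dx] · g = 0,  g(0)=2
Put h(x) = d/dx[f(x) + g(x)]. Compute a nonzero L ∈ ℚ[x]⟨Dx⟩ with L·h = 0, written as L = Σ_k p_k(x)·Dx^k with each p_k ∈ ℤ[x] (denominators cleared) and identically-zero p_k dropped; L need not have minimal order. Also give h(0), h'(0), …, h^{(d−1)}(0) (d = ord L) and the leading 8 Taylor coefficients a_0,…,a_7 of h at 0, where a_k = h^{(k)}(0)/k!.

f: a_k = 1, 1, 2, 3, 5, 8, 13, 21, …
g: a_k = 2, 2, -1, 1, -5/4, 7/4, -21/8, 33/8, …
Sum ⇒ L₀ = lclm(L_f,L_g) in ℚ(x)⟨Dx⟩.
Derive L from L₀ (diff closure).
L = (-6 - 18·x - 24·x^2 - 12·x^3 - 6·x^4) + (-3 - 24·x - 63·x^2 - 72·x^3 - 45·x^4 - 18·x^5)·Dx + (1 + 4·x + 3·x^2 - 6·x^3 - 13·x^4 - 12·x^5 - 4·x^6)·Dx^2  (order 2).
h: a_k = 3, 2, 12, 15, 195/4, 249/4, 1407/8, 1747/8, …
ICs: h(0) = 3, h′(0) = 2.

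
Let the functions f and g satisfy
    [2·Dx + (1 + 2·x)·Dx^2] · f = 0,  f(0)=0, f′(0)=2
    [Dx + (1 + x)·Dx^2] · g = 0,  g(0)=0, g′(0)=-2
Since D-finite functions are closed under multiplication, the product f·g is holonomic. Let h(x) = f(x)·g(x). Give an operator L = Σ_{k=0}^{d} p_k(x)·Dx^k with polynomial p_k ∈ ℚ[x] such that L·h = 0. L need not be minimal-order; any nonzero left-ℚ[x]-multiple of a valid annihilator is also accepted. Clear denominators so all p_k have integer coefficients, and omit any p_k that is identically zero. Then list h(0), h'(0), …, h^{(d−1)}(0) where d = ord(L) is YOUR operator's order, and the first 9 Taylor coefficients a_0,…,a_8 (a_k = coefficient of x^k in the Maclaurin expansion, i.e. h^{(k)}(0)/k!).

L = (20 + 48·x + 32·x^2)·Dx + (66 + 268·x + 360·x^2 + 160·x^3)·Dx^2 + (32 + 180·x + 372·x^2 + 336·x^3 + 112·x^4)·Dx^3 + (3 + 22·x + 63·x^2 + 88·x^3 + 60·x^4 + 16·x^5)·Dx^4  (order 4).
h: a_k = 0, 0, -4, 6, -26/3, 13, -917/45, 166/5, -1172/21, …
ICs: h(0) = 0, h′(0) = 0, h′′(0) = -8, h′′′(0) = 36.

f: a_k = 0, 2, -2, 8/3, -4, 32/5, -32/3, 128/7, -32, …
g: a_k = 0, -2, 1, -2/3, 1/2, -2/5, 1/3, -2/7, 1/4, …
h₀=f·g: eliminate ⇒ L₀, order ≤ 2·2.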